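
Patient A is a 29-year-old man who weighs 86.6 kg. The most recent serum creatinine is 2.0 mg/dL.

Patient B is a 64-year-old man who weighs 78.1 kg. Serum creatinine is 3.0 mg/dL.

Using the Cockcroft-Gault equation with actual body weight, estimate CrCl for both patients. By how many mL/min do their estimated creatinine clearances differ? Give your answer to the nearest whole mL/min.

Patient A: CrCl = (140 − 29) × 86.6 / (72 × 2) = 9612.6 / 144.00 ≈ 66.8 mL/min
Patient B: CrCl = (140 − 64) × 78.1 / (72 × 3) = 5935.6 / 216.00 ≈ 27.5 mL/min
|66.8 − 27.5| = 39.3 mL/min

39 mL/min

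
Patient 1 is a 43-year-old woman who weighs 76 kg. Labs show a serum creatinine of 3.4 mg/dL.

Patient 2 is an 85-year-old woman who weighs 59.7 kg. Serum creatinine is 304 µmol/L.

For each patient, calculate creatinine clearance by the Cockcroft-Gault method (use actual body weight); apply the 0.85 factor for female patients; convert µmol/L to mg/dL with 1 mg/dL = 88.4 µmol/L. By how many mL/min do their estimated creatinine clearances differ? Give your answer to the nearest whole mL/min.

Patient 1: CrCl = (140 − 43) × 76 / (72 × 3.4) × 0.85 = 7372.0 / 244.80 × 0.85 ≈ 25.6 mL/min
Patient 2: SCr = 304 / 88.4 = 3.439 mg/dL
Patient 2: CrCl = (140 − 85) × 59.7 / (72 × 3.439) × 0.85 = 3283.5 / 247.61 × 0.85 ≈ 11.3 mL/min
|25.6 − 11.3| = 14.3 mL/min

14 mL/min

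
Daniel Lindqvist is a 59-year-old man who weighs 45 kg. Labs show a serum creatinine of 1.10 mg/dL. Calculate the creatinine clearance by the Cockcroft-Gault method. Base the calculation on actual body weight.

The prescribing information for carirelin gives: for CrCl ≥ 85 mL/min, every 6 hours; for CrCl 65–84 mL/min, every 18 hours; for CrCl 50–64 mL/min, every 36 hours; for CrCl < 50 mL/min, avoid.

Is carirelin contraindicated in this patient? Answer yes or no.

yes

CrCl = (140 − 59) × 45 / (72 × 1.1) = 3645.0 / 79.20 ≈ 46.0 mL/min
CrCl ≈ 46 mL/min, which is < 50 mL/min.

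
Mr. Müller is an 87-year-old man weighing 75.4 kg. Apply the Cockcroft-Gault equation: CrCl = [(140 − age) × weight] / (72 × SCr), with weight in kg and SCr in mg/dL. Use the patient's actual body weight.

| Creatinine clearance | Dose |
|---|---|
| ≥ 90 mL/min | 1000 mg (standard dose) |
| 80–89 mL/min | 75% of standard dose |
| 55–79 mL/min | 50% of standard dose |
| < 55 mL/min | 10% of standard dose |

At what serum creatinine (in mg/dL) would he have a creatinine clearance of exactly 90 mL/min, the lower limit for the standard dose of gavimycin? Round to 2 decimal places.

0.62 mg/dL

Standard dose requires CrCl ≥ 90 mL/min.
Set (140 − 87) × 75.4 / (72 × SCr) = 90
SCr = (140 − 87) × 75.4 / (72 × 90) = 0.617 mg/dL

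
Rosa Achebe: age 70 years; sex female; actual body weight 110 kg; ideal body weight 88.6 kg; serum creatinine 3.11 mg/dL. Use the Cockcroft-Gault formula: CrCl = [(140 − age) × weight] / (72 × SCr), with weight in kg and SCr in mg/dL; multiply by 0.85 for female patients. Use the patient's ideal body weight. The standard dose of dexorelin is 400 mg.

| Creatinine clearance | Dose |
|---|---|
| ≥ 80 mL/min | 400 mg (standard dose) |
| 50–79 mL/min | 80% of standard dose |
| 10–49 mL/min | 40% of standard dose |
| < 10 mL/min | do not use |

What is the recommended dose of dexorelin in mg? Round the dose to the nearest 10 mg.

160 mg

CrCl = (140 − 70) × 88.6 / (72 × 3.11) × 0.85 = 6202.0 / 223.92 × 0.85 ≈ 23.5 mL/min
CrCl ≈ 24 mL/min → bracket 10–49 mL/min.
40% of 400 mg = 160 mg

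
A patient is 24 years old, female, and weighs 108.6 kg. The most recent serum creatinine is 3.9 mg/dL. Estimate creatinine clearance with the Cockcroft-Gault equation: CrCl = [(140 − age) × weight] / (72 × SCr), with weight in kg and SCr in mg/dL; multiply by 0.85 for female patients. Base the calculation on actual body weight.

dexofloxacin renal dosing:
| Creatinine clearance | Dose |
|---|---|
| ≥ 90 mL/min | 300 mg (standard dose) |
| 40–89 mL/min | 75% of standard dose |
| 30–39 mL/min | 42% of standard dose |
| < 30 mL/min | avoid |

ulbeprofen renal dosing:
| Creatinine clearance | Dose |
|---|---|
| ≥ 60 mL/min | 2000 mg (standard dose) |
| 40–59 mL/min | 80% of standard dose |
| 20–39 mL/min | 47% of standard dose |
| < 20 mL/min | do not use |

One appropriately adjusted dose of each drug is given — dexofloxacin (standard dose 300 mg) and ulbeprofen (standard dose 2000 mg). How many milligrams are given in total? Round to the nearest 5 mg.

CrCl = (140 − 24) × 108.6 / (72 × 3.9) × 0.85 = 12597.6 / 280.80 × 0.85 ≈ 38.1 mL/min
CrCl ≈ 38 mL/min.
dexofloxacin: 30–39 mL/min → 42% of 300 mg = 126 mg.
ulbeprofen: 20–39 mL/min → 47% of 2000 mg = 940 mg.
Total = 126 + 940 = 1066 mg.

1065 mg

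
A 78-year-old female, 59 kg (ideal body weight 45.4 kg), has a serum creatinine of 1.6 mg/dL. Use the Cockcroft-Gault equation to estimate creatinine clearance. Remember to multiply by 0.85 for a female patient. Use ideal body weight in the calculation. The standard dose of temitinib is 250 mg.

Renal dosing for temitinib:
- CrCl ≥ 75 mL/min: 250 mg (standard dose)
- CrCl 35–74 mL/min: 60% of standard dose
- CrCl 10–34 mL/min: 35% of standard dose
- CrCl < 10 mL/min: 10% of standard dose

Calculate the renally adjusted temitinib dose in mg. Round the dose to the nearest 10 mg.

90 mg

CrCl = (140 − 78) × 45.4 / (72 × 1.6) × 0.85 = 2814.8 / 115.20 × 0.85 ≈ 20.8 mL/min
CrCl ≈ 21 mL/min → bracket 10–34 mL/min.
35% of 250 mg = 87.5 mg → 90 mg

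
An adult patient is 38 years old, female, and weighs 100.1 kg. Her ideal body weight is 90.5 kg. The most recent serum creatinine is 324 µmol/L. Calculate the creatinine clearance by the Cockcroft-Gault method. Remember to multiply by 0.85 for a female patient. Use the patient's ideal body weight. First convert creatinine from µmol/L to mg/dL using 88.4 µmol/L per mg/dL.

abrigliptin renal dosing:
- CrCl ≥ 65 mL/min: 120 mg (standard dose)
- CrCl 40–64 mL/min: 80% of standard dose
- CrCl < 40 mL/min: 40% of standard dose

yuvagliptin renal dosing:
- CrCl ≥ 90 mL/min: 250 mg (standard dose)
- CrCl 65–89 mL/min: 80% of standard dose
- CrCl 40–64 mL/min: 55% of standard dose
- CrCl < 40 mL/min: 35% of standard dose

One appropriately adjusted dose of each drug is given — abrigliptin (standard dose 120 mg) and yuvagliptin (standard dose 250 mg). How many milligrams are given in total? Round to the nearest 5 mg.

135 mg

SCr = 324 / 88.4 = 3.665 mg/dL
CrCl = (140 − 38) × 90.5 / (72 × 3.665) × 0.85 = 9231.0 / 263.88 × 0.85 ≈ 29.7 mL/min
CrCl ≈ 30 mL/min.
abrigliptin: < 40 mL/min → 40% of 120 mg = 48 mg.
yuvagliptin: < 40 mL/min → 35% of 250 mg = 87.5 mg.
Total = 48 + 87.5 = 135.5 mg.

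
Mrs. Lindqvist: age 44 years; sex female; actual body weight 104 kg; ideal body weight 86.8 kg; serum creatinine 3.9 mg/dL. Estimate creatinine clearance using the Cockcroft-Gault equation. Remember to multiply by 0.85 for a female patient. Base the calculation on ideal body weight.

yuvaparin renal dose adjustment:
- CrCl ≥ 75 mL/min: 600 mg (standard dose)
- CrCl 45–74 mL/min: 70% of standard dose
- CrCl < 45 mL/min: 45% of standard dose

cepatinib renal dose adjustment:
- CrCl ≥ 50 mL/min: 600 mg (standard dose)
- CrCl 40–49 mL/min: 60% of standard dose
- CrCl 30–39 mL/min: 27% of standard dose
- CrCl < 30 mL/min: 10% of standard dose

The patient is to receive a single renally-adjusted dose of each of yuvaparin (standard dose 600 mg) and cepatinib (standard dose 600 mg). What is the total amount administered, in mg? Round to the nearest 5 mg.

330 mg

CrCl = (140 − 44) × 86.8 / (72 × 3.9) × 0.85 = 8332.8 / 280.80 × 0.85 ≈ 25.2 mL/min
CrCl ≈ 25 mL/min.
yuvaparin: < 45 mL/min → 45% of 600 mg = 270 mg.
cepatinib: < 30 mL/min → 10% of 600 mg = 60 mg.
Total = 270 + 60 = 330 mg.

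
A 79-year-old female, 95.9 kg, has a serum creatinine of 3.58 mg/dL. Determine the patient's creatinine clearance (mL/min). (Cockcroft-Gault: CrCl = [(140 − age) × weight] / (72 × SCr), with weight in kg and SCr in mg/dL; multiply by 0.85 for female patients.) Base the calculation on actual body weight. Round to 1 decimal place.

CrCl = (140 − 79) × 95.9 / (72 × 3.58) × 0.85 = 5849.9 / 257.76 × 0.85 ≈ 19.3 mL/min

19.3 mL/min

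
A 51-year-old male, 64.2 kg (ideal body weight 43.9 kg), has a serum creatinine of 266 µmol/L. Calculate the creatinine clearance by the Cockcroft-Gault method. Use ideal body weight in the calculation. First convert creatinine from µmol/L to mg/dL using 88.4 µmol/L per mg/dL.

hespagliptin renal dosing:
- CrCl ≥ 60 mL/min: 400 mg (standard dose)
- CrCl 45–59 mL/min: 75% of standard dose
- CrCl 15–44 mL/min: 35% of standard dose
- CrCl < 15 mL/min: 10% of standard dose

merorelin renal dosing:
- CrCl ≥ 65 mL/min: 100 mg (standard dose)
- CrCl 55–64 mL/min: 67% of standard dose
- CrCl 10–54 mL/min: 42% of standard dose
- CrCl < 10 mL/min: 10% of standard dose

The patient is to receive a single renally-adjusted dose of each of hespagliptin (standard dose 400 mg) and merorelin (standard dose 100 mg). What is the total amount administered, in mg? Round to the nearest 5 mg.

SCr = 266 / 88.4 = 3.009 mg/dL
CrCl = (140 − 51) × 43.9 / (72 × 3.009) = 3907.1 / 216.65 ≈ 18.0 mL/min
CrCl ≈ 18 mL/min.
hespagliptin: 15–44 mL/min → 35% of 400 mg = 140 mg.
merorelin: 10–54 mL/min → 42% of 100 mg = 42 mg.
Total = 140 + 42 = 182 mg.

180 mg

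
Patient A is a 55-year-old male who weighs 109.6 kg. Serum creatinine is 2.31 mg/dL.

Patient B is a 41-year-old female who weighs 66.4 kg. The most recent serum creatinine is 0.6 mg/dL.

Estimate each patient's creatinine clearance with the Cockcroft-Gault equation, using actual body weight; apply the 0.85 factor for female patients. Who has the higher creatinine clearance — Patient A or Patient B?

Patient B

Patient A: CrCl = (140 − 55) × 109.6 / (72 × 2.31) = 9316.0 / 166.32 ≈ 56.0 mL/min
Patient B: CrCl = (140 − 41) × 66.4 / (72 × 0.6) × 0.85 = 6573.6 / 43.20 × 0.85 ≈ 129.3 mL/min
56.0 vs 129.3 mL/min → Patient B is higher.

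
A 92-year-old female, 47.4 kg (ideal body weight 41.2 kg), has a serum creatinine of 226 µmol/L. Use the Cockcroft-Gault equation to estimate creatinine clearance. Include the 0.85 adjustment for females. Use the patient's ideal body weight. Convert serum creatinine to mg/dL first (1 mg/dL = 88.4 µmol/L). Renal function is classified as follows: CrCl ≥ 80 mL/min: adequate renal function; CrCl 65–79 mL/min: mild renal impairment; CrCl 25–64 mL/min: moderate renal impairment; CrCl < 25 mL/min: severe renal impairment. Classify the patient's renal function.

SCr = 226 / 88.4 = 2.557 mg/dL
CrCl = (140 − 92) × 41.2 / (72 × 2.557) × 0.85 = 1977.6 / 184.10 × 0.85 ≈ 9.1 mL/min
9 mL/min falls in the 'severe renal impairment' range.

severe renal impairment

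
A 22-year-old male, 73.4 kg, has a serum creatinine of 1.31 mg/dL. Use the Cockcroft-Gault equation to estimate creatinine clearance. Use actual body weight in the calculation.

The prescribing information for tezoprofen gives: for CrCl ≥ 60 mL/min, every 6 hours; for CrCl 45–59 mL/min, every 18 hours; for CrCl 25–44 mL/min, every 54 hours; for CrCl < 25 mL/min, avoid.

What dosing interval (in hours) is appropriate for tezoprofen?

CrCl = (140 − 22) × 73.4 / (72 × 1.31) = 8661.2 / 94.32 ≈ 91.8 mL/min
CrCl ≈ 92 mL/min → bracket ≥ 60 mL/min → every 6 hours.

every 6 hours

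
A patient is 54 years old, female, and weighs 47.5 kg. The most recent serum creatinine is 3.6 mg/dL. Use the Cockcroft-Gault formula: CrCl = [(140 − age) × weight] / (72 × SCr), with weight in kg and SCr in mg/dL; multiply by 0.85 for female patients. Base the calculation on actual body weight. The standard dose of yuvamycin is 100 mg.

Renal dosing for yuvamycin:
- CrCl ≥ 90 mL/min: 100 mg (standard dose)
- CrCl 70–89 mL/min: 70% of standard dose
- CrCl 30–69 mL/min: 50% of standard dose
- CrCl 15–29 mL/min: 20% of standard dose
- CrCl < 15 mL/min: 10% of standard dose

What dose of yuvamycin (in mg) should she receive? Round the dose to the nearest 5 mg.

10 mg

CrCl = (140 − 54) × 47.5 / (72 × 3.6) × 0.85 = 4085.0 / 259.20 × 0.85 ≈ 13.4 mL/min
CrCl ≈ 13 mL/min → bracket < 15 mL/min.
10% of 100 mg = 10 mg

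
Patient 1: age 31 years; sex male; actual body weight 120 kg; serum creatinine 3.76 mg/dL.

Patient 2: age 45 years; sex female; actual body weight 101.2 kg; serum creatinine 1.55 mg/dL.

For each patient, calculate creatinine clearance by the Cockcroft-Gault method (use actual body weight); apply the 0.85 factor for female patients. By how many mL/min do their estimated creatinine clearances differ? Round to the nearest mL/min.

25 mL/min

Patient 1: CrCl = (140 − 31) × 120 / (72 × 3.76) = 13080.0 / 270.72 ≈ 48.3 mL/min
Patient 2: CrCl = (140 − 45) × 101.2 / (72 × 1.55) × 0.85 = 9614.0 / 111.60 × 0.85 ≈ 73.2 mL/min
|48.3 − 73.2| = 24.9 mL/min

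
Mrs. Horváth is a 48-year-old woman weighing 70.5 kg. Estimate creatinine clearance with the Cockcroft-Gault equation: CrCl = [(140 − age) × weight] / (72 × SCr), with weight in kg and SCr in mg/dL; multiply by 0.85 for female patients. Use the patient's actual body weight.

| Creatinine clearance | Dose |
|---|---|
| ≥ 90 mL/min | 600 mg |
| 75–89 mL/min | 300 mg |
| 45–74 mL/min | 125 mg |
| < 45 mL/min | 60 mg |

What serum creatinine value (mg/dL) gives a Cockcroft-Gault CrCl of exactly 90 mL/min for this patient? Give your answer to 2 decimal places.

Standard dose requires CrCl ≥ 90 mL/min.
Set (140 − 48) × 70.5 × 0.85 / (72 × SCr) = 90
SCr = (140 − 48) × 70.5 × 0.85 / (72 × 90) = 0.851 mg/dL

0.85 mg/dL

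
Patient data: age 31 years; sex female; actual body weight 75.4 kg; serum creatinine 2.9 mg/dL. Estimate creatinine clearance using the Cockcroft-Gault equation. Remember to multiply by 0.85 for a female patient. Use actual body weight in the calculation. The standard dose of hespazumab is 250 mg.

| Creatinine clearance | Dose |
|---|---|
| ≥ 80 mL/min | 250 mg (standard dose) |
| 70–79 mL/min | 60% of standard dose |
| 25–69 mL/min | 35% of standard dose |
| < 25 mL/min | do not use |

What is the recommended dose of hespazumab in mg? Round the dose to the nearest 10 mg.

90 mg

CrCl = (140 − 31) × 75.4 / (72 × 2.9) × 0.85 = 8218.6 / 208.80 × 0.85 ≈ 33.5 mL/min
CrCl ≈ 33 mL/min → bracket 25–69 mL/min.
35% of 250 mg = 87.5 mg → 90 mg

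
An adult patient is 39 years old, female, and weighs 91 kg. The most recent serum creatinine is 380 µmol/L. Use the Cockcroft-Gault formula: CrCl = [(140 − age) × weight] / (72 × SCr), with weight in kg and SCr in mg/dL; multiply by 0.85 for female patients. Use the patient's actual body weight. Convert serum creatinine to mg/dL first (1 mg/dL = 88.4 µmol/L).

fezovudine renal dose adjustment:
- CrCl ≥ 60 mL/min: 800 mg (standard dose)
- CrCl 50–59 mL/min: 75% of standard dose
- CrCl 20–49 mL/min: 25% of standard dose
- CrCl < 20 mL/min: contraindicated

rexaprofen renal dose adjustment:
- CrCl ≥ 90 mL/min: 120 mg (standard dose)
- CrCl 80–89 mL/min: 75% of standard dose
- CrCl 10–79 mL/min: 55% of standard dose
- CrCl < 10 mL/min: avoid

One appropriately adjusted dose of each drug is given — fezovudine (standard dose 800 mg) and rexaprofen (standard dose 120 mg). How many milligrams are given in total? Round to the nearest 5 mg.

265 mg

SCr = 380 / 88.4 = 4.299 mg/dL
CrCl = (140 − 39) × 91 / (72 × 4.299) × 0.85 = 9191.0 / 309.53 × 0.85 ≈ 25.2 mL/min
CrCl ≈ 25 mL/min.
fezovudine: 20–49 mL/min → 25% of 800 mg = 200 mg.
rexaprofen: 10–79 mL/min → 55% of 120 mg = 66 mg.
Total = 200 + 66 = 266 mg.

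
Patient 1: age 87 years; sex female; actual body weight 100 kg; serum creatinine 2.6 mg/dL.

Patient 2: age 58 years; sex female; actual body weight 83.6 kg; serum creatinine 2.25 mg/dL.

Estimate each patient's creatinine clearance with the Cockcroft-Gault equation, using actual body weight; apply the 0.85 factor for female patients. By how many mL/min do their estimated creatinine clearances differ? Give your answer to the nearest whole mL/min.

12 mL/min

Patient 1: CrCl = (140 − 87) × 100 / (72 × 2.6) × 0.85 = 5300.0 / 187.20 × 0.85 ≈ 24.1 mL/min
Patient 2: CrCl = (140 − 58) × 83.6 / (72 × 2.25) × 0.85 = 6855.2 / 162.00 × 0.85 ≈ 36.0 mL/min
|24.1 − 36.0| = 11.9 mL/min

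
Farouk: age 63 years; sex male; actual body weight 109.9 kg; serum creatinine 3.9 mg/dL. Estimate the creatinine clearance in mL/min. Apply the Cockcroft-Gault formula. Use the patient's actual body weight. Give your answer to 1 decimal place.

CrCl = (140 − 63) × 109.9 / (72 × 3.9) = 8462.3 / 280.80 ≈ 30.1 mL/min

30.1 mL/min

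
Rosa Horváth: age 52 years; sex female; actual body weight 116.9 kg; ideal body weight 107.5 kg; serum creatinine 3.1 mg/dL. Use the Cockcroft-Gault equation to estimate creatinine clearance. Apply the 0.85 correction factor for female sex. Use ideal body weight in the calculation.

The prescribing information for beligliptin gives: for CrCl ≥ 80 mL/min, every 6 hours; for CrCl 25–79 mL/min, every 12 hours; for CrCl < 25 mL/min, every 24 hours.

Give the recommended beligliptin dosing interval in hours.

CrCl = (140 − 52) × 107.5 / (72 × 3.1) × 0.85 = 9460.0 / 223.20 × 0.85 ≈ 36.0 mL/min
CrCl ≈ 36 mL/min → bracket 25–79 mL/min → every 12 hours.

every 12 hours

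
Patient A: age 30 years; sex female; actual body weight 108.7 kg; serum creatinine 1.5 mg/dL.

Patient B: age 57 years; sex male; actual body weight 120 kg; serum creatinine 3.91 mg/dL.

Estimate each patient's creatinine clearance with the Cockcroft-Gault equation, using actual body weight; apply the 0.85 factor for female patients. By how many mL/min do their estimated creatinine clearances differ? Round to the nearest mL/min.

Patient A: CrCl = (140 − 30) × 108.7 / (72 × 1.5) × 0.85 = 11957.0 / 108.00 × 0.85 ≈ 94.1 mL/min
Patient B: CrCl = (140 − 57) × 120 / (72 × 3.91) = 9960.0 / 281.52 ≈ 35.4 mL/min
|94.1 − 35.4| = 58.7 mL/min

59 mL/min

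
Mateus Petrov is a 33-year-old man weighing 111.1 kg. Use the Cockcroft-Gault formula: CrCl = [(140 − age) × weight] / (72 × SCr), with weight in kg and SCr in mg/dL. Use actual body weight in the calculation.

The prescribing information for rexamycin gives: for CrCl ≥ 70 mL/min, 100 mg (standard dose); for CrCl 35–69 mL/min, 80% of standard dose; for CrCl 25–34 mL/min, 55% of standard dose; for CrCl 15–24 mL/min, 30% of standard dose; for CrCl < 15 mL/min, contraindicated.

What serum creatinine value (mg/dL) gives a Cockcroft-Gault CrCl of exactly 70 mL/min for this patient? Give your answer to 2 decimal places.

Standard dose requires CrCl ≥ 70 mL/min.
Set (140 − 33) × 111.1 / (72 × SCr) = 70
SCr = (140 − 33) × 111.1 / (72 × 70) = 2.359 mg/dL

2.36 mg/dL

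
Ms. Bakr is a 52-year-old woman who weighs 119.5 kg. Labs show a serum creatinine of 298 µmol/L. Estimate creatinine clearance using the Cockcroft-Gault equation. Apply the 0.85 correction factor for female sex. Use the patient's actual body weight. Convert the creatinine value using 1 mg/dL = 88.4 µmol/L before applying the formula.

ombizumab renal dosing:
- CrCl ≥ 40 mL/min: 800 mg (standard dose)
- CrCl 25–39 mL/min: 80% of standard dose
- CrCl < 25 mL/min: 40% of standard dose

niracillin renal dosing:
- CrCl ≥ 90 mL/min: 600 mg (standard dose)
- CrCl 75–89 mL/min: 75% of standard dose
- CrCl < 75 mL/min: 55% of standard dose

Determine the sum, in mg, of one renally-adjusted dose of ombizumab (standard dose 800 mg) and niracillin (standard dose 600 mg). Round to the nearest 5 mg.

970 mg

SCr = 298 / 88.4 = 3.371 mg/dL
CrCl = (140 − 52) × 119.5 / (72 × 3.371) × 0.85 = 10516.0 / 242.71 × 0.85 ≈ 36.8 mL/min
CrCl ≈ 37 mL/min.
ombizumab: 25–39 mL/min → 80% of 800 mg = 640 mg.
niracillin: < 75 mL/min → 55% of 600 mg = 330 mg.
Total = 640 + 330 = 970 mg.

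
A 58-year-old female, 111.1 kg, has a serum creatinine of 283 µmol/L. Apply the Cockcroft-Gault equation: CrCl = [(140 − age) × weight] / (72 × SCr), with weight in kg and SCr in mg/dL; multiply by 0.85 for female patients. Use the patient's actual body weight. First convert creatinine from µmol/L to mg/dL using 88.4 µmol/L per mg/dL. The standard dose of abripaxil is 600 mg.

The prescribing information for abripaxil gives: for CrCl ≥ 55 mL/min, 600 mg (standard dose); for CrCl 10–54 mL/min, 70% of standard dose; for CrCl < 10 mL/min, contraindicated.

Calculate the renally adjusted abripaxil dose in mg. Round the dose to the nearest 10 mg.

SCr = 283 / 88.4 = 3.201 mg/dL
CrCl = (140 − 58) × 111.1 / (72 × 3.201) × 0.85 = 9110.2 / 230.47 × 0.85 ≈ 33.6 mL/min
CrCl ≈ 34 mL/min → bracket 10–54 mL/min.
70% of 600 mg = 420 mg

420 mg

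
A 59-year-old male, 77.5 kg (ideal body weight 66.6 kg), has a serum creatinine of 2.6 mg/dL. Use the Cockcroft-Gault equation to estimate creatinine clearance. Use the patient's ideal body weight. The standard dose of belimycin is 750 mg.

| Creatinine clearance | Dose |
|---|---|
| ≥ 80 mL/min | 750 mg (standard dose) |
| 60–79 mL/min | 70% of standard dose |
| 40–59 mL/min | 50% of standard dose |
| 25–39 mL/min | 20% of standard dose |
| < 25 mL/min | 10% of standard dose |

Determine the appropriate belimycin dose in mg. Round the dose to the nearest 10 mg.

CrCl = (140 − 59) × 66.6 / (72 × 2.6) = 5394.6 / 187.20 ≈ 28.8 mL/min
CrCl ≈ 29 mL/min → bracket 25–39 mL/min.
20% of 750 mg = 150 mg

150 mg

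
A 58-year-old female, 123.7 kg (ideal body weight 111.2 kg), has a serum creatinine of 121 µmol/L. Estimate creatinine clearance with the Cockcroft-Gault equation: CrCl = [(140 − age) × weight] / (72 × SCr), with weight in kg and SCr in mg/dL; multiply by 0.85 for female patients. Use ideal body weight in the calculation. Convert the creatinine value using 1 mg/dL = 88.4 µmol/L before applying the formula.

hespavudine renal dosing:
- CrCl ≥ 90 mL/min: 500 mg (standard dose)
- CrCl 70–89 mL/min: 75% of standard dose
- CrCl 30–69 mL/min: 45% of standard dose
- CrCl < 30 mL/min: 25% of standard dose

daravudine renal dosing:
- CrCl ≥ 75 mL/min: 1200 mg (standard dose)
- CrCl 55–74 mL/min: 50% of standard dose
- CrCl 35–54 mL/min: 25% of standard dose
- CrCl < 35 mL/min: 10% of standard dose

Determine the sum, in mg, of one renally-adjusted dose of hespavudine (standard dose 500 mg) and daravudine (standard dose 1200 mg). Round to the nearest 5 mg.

SCr = 121 / 88.4 = 1.369 mg/dL
CrCl = (140 − 58) × 111.2 / (72 × 1.369) × 0.85 = 9118.4 / 98.57 × 0.85 ≈ 78.6 mL/min
CrCl ≈ 79 mL/min.
hespavudine: 70–89 mL/min → 75% of 500 mg = 375 mg.
daravudine: ≥ 75 mL/min → 100% of 1200 mg = 1200 mg.
Total = 375 + 1200 = 1575 mg.

1575 mg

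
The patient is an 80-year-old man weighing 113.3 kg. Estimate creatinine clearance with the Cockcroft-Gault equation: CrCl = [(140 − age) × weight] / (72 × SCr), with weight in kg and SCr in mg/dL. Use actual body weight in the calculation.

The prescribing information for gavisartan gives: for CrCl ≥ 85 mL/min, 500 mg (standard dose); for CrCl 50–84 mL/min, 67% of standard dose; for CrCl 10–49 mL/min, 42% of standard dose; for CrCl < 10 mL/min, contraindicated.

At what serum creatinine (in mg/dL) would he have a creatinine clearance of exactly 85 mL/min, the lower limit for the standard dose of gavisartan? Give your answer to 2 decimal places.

1.11 mg/dL

Standard dose requires CrCl ≥ 85 mL/min.
Set (140 − 80) × 113.3 / (72 × SCr) = 85
SCr = (140 − 80) × 113.3 / (72 × 85) = 1.111 mg/dL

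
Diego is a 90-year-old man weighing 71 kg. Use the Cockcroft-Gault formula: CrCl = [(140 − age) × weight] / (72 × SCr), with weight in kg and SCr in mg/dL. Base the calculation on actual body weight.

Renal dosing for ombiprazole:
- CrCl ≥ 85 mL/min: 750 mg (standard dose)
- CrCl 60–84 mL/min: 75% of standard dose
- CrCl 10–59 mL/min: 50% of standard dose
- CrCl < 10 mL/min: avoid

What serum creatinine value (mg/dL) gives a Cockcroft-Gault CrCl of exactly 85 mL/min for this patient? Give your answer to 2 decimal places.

0.58 mg/dL

Standard dose requires CrCl ≥ 85 mL/min.
Set (140 − 90) × 71 / (72 × SCr) = 85
SCr = (140 − 90) × 71 / (72 × 85) = 0.580 mg/dL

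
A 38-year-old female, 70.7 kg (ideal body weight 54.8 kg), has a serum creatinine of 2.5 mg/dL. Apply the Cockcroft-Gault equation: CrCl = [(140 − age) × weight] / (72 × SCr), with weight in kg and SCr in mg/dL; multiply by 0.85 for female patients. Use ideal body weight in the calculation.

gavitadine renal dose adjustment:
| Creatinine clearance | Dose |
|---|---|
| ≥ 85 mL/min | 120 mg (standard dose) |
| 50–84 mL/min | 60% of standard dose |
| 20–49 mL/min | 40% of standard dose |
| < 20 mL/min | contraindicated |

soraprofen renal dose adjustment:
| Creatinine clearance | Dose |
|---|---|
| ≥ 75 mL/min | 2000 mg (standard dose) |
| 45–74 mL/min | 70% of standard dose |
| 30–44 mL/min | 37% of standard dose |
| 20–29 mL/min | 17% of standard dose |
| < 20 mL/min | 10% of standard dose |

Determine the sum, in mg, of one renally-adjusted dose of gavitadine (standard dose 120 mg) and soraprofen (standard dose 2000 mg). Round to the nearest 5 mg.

CrCl = (140 − 38) × 54.8 / (72 × 2.5) × 0.85 = 5589.6 / 180.00 × 0.85 ≈ 26.4 mL/min
CrCl ≈ 26 mL/min.
gavitadine: 20–49 mL/min → 40% of 120 mg = 48 mg.
soraprofen: 20–29 mL/min → 17% of 2000 mg = 340 mg.
Total = 48 + 340 = 388 mg.

390 mg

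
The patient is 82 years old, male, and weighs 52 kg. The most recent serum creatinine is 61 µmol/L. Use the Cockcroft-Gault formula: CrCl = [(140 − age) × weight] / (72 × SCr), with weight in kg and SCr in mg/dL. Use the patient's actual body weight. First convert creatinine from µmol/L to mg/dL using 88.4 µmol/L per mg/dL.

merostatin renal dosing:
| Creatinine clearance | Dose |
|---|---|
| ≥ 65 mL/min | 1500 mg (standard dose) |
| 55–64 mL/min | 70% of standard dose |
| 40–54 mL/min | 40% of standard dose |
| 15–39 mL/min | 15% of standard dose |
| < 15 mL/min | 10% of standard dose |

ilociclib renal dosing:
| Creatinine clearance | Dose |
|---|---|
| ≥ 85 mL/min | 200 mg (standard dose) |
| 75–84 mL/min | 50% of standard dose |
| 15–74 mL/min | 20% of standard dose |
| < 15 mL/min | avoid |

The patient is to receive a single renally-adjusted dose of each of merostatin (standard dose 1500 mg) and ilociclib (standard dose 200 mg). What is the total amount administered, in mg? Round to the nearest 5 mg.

1090 mg

SCr = 61 / 88.4 = 0.69 mg/dL
CrCl = (140 − 82) × 52 / (72 × 0.69) = 3016.0 / 49.68 ≈ 60.7 mL/min
CrCl ≈ 61 mL/min.
merostatin: 55–64 mL/min → 70% of 1500 mg = 1050 mg.
ilociclib: 15–74 mL/min → 20% of 200 mg = 40 mg.
Total = 1050 + 40 = 1090 mg.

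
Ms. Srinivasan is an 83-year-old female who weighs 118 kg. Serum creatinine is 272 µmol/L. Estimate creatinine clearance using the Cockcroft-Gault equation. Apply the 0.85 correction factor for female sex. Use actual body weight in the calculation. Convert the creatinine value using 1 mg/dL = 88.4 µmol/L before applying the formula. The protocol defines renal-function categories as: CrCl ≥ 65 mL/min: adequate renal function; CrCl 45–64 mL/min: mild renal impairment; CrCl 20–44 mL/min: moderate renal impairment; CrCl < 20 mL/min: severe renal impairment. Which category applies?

moderate renal impairment

SCr = 272 / 88.4 = 3.077 mg/dL
CrCl = (140 − 83) × 118 / (72 × 3.077) × 0.85 = 6726.0 / 221.54 × 0.85 ≈ 25.8 mL/min
26 mL/min falls in the 'moderate renal impairment' range.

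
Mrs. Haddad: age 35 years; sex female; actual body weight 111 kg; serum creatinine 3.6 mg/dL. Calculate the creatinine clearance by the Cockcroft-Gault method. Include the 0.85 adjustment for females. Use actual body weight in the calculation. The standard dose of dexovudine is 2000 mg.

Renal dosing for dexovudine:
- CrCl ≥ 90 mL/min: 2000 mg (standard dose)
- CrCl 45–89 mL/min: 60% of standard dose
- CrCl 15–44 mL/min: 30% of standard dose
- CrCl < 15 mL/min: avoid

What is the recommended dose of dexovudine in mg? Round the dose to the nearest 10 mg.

CrCl = (140 − 35) × 111 / (72 × 3.6) × 0.85 = 11655.0 / 259.20 × 0.85 ≈ 38.2 mL/min
CrCl ≈ 38 mL/min → bracket 15–44 mL/min.
30% of 2000 mg = 600 mg

600 mg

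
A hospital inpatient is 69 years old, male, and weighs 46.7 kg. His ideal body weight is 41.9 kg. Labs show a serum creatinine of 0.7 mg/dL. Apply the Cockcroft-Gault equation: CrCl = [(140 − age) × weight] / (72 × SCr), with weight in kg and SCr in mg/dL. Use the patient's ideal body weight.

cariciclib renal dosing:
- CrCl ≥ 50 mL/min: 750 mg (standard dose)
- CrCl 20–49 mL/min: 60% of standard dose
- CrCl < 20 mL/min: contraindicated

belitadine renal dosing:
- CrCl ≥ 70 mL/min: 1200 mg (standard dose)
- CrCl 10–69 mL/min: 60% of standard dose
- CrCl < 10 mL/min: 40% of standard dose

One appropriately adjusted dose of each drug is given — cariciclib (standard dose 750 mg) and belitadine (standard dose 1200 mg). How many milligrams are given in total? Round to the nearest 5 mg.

CrCl = (140 − 69) × 41.9 / (72 × 0.7) = 2974.9 / 50.40 ≈ 59.0 mL/min
CrCl ≈ 59 mL/min.
cariciclib: ≥ 50 mL/min → 100% of 750 mg = 750 mg.
belitadine: 10–69 mL/min → 60% of 1200 mg = 720 mg.
Total = 750 + 720 = 1470 mg.

1470 mg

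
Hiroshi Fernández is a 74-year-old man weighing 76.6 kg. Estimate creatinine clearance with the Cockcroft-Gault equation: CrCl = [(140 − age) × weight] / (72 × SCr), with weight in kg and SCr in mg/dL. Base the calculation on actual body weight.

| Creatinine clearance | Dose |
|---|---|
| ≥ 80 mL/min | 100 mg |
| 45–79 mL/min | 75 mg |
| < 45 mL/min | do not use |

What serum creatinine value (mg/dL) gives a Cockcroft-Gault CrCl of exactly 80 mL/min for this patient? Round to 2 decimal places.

0.88 mg/dL

Standard dose requires CrCl ≥ 80 mL/min.
Set (140 − 74) × 76.6 / (72 × SCr) = 80
SCr = (140 − 74) × 76.6 / (72 × 80) = 0.878 mg/dL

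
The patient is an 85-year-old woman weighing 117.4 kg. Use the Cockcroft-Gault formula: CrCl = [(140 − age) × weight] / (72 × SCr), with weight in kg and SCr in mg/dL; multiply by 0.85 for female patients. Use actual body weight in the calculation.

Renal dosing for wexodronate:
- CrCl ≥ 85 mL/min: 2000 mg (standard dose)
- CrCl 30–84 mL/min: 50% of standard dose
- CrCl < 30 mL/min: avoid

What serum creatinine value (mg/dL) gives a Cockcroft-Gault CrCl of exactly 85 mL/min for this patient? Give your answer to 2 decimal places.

0.90 mg/dL

Standard dose requires CrCl ≥ 85 mL/min.
Set (140 − 85) × 117.4 × 0.85 / (72 × SCr) = 85
SCr = (140 − 85) × 117.4 × 0.85 / (72 × 85) = 0.897 mg/dL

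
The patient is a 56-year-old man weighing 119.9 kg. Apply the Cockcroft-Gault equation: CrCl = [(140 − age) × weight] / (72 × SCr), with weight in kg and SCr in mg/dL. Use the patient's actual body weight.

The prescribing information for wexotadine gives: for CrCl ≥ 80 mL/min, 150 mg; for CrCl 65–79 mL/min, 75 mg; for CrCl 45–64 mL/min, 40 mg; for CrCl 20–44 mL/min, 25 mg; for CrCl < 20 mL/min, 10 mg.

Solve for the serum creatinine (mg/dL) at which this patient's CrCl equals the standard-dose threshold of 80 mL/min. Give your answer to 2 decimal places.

Standard dose requires CrCl ≥ 80 mL/min.
Set (140 − 56) × 119.9 / (72 × SCr) = 80
SCr = (140 − 56) × 119.9 / (72 × 80) = 1.749 mg/dL

1.75 mg/dL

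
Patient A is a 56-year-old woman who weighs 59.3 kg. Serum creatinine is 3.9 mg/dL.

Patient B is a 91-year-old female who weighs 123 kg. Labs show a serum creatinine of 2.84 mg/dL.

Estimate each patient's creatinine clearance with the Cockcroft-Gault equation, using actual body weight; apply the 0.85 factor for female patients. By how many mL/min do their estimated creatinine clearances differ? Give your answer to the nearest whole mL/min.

Patient A: CrCl = (140 − 56) × 59.3 / (72 × 3.9) × 0.85 = 4981.2 / 280.80 × 0.85 ≈ 15.1 mL/min
Patient B: CrCl = (140 − 91) × 123 / (72 × 2.84) × 0.85 = 6027.0 / 204.48 × 0.85 ≈ 25.1 mL/min
|15.1 − 25.1| = 10.0 mL/min

10 mL/min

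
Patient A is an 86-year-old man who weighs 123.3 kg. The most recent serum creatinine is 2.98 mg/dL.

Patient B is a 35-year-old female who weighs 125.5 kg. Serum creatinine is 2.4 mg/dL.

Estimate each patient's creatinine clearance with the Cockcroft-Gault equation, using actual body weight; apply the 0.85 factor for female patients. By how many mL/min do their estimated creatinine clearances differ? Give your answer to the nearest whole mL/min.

Patient A: CrCl = (140 − 86) × 123.3 / (72 × 2.98) = 6658.2 / 214.56 ≈ 31.0 mL/min
Patient B: CrCl = (140 − 35) × 125.5 / (72 × 2.4) × 0.85 = 13177.5 / 172.80 × 0.85 ≈ 64.8 mL/min
|31.0 − 64.8| = 33.8 mL/min

34 mL/min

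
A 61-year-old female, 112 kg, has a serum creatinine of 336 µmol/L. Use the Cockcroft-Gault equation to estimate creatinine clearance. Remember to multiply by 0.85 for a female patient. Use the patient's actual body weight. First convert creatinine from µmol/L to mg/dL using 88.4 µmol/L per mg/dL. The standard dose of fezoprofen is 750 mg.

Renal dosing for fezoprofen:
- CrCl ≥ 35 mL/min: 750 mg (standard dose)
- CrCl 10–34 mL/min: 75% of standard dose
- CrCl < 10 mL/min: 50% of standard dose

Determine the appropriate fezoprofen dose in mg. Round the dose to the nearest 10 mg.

560 mg

SCr = 336 / 88.4 = 3.801 mg/dL
CrCl = (140 − 61) × 112 / (72 × 3.801) × 0.85 = 8848.0 / 273.67 × 0.85 ≈ 27.5 mL/min
CrCl ≈ 27 mL/min → bracket 10–34 mL/min.
75% of 750 mg = 562.5 mg → 560 mg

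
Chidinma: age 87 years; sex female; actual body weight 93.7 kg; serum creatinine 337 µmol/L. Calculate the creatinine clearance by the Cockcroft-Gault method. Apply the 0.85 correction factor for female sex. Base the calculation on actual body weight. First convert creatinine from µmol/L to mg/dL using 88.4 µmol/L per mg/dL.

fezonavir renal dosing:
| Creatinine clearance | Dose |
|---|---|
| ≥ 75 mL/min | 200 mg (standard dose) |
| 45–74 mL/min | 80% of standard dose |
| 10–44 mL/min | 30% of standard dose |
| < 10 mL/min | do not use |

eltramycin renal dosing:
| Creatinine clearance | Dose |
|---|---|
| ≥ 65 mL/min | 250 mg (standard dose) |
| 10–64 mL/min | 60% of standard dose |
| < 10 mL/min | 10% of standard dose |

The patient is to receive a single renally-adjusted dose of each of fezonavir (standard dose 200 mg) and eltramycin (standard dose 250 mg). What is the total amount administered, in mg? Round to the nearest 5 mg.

210 mg

SCr = 337 / 88.4 = 3.812 mg/dL
CrCl = (140 − 87) × 93.7 / (72 × 3.812) × 0.85 = 4966.1 / 274.46 × 0.85 ≈ 15.4 mL/min
CrCl ≈ 15 mL/min.
fezonavir: 10–44 mL/min → 30% of 200 mg = 60 mg.
eltramycin: 10–64 mL/min → 60% of 250 mg = 150 mg.
Total = 60 + 150 = 210 mg.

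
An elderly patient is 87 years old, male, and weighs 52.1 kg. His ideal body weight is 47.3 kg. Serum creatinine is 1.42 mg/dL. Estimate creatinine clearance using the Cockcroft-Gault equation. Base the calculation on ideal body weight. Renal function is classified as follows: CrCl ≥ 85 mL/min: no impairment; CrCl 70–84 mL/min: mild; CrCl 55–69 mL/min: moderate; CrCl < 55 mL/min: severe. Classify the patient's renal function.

severe

CrCl = (140 − 87) × 47.3 / (72 × 1.42) = 2506.9 / 102.24 ≈ 24.5 mL/min
25 mL/min falls in the 'severe' range.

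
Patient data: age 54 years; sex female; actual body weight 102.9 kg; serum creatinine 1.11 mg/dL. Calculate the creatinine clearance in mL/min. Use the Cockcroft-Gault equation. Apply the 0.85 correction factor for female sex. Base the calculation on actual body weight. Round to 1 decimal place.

94.1 mL/min

CrCl = (140 − 54) × 102.9 / (72 × 1.11) × 0.85 = 8849.4 / 79.92 × 0.85 ≈ 94.1 mL/min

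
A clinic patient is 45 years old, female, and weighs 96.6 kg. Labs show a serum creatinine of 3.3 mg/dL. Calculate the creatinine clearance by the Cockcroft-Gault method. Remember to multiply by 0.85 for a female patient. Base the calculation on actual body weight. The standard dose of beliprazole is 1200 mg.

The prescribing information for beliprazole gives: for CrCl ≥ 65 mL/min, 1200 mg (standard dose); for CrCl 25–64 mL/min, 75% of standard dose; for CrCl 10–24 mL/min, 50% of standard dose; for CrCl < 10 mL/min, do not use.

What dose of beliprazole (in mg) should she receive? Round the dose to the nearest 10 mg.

CrCl = (140 − 45) × 96.6 / (72 × 3.3) × 0.85 = 9177.0 / 237.60 × 0.85 ≈ 32.8 mL/min
CrCl ≈ 33 mL/min → bracket 25–64 mL/min.
75% of 1200 mg = 900 mg

900 mg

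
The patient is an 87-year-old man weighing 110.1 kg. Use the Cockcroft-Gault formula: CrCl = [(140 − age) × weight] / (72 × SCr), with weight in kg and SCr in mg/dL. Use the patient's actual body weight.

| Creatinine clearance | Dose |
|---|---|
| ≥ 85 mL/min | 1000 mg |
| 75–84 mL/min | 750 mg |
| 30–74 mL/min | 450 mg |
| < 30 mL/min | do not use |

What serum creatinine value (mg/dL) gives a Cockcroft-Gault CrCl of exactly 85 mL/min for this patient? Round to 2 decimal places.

Standard dose requires CrCl ≥ 85 mL/min.
Set (140 − 87) × 110.1 / (72 × SCr) = 85
SCr = (140 − 87) × 110.1 / (72 × 85) = 0.953 mg/dL

0.95 mg/dL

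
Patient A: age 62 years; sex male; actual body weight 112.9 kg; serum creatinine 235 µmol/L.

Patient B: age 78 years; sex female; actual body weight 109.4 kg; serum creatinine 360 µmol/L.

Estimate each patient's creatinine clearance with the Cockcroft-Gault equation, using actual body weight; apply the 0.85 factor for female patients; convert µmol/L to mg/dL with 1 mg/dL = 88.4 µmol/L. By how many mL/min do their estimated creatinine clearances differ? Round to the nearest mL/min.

26 mL/min

Patient A: SCr = 235 / 88.4 = 2.658 mg/dL
Patient A: CrCl = (140 − 62) × 112.9 / (72 × 2.658) = 8806.2 / 191.38 ≈ 46.0 mL/min
Patient B: SCr = 360 / 88.4 = 4.072 mg/dL
Patient B: CrCl = (140 − 78) × 109.4 / (72 × 4.072) × 0.85 = 6782.8 / 293.18 × 0.85 ≈ 19.7 mL/min
|46.0 − 19.7| = 26.3 mL/min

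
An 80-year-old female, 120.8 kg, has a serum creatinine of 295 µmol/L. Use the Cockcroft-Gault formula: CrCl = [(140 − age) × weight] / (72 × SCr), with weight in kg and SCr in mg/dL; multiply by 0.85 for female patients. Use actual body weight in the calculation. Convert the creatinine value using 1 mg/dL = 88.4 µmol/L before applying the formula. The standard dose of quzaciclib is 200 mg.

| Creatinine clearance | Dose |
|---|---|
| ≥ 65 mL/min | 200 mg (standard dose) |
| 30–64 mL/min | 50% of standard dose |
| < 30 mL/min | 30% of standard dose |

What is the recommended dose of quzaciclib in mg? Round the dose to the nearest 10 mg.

SCr = 295 / 88.4 = 3.337 mg/dL
CrCl = (140 − 80) × 120.8 / (72 × 3.337) × 0.85 = 7248.0 / 240.26 × 0.85 ≈ 25.6 mL/min
CrCl ≈ 26 mL/min → bracket < 30 mL/min.
30% of 200 mg = 60 mg

60 mg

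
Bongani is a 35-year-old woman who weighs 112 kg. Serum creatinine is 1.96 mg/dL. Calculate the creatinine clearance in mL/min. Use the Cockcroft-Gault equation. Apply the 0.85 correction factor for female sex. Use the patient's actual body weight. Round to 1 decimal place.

70.8 mL/min

CrCl = (140 − 35) × 112 / (72 × 1.96) × 0.85 = 11760.0 / 141.12 × 0.85 ≈ 70.8 mL/min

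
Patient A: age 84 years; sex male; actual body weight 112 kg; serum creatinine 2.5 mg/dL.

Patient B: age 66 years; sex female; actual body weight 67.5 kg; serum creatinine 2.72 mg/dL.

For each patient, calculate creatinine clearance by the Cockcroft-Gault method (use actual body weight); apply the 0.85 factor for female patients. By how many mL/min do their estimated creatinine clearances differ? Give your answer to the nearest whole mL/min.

13 mL/min

Patient A: CrCl = (140 − 84) × 112 / (72 × 2.5) = 6272.0 / 180.00 ≈ 34.8 mL/min
Patient B: CrCl = (140 − 66) × 67.5 / (72 × 2.72) × 0.85 = 4995.0 / 195.84 × 0.85 ≈ 21.7 mL/min
|34.8 − 21.7| = 13.1 mL/min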